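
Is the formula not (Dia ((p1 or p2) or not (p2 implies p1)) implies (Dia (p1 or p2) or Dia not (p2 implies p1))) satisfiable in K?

Unsatisfiable

1. not (Dia ((p1 or p2) or not (p2 implies p1)) implies (Dia (p1 or p2) or Dia not (p2 implies p1))), w0
2. Dia ((p1 or p2) or not (p2 implies p1)), w0   [neg-implies-rule on 1]
3. not (Dia (p1 or p2) or Dia not (p2 implies p1)), w0   [neg-implies-rule on 1]
4. not Dia (p1 or p2), w0   [neg-or-rule on 3]
5. not Dia not (p2 implies p1), w0   [neg-or-rule on 3]
6. (p1 or p2) or not (p2 implies p1), w1   [Dia-rule on 2: fresh world w1, w0Rw1]
7. not (p1 or p2), w1   [neg-Dia-rule on 4 via w0Rw1]
8. not p1, w1   [neg-or-rule on 7]
9. not p2, w1   [neg-or-rule on 7]
10. p2 implies p1, w1   [neg-Dia-rule on 5 via w0Rw1]
11. p1 or p2, w1   [or-rule on 6 (branches; this branch)]
12. p2, w1   [or-rule on 11 (branches; this branch)]
Accessibility: w0Rw1
Branch closes: p2 and not p2 both at w1.
Every branch closes; the branch above is one of them.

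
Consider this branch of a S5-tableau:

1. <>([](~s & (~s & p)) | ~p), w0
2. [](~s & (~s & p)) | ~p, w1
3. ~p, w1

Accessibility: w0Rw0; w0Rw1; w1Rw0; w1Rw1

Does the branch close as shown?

Open

There is no literal clash: for every atom and world, at most one sign appears.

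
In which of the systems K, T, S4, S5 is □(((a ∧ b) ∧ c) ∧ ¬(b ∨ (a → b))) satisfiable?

K-tableau for the formula:
1. □(((a ∧ b) ∧ c) ∧ ¬(b ∨ (a → b))), 0
Complete open branch: satisfiable in K.
T-tableau for the formula:
1. □(((a ∧ b) ∧ c) ∧ ¬(b ∨ (a → b))), 0
2. ((a ∧ b) ∧ c) ∧ ¬(b ∨ (a → b)), 0   [□-rule on 1 via 0R0]
3. (a ∧ b) ∧ c, 0   [∧-rule on 2]
4. ¬(b ∨ (a → b)), 0   [∧-rule on 2]
5. a ∧ b, 0   [∧-rule on 3]
6. c, 0   [∧-rule on 3]
7. ¬b, 0   [¬∨-rule on 4]
8. ¬(a → b), 0   [¬∨-rule on 4]
9. a, 0   [∧-rule on 5]
10. b, 0   [∧-rule on 5]
Accessibility: 0R0
Branch closes: b and ¬b both at 0.
Every branch closes (one shown): unsatisfiable in T, hence also in S4, S5 (every S4/S5-frame is a T-frame).

K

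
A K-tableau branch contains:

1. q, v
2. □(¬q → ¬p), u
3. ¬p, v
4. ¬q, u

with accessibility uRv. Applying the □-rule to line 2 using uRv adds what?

¬q → ¬p, v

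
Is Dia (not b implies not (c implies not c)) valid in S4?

No, not valid

Tableau for the negation not Dia (not b implies not (c implies not c)):
1. not Dia (not b implies not (c implies not c)), u
2. not (not b implies not (c implies not c)), u   [neg-Dia-rule on 1 via uRu]
3. not b, u   [neg-implies-rule on 2]
4. c implies not c, u   [neg-implies-rule on 2]
5. not c, u   [implies-rule on 4 (branches; this branch)]
Accessibility: uRu
The negation has an open branch (countermodel exists).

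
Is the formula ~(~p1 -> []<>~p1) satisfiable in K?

Satisfiable

1. ~(~p1 -> []<>~p1), w0
2. ~p1, w0   [~->-rule on 1]
3. ~[]<>~p1, w0   [~->-rule on 1]
4. ~<>~p1, w1   [~[]-rule on 3: fresh world w1, w0Rw1]
Accessibility: w0Rw1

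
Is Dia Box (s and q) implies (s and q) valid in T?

Tableau for the negation not (Dia Box (s and q) implies (s and q)):
1. not (Dia Box (s and q) implies (s and q)), w0
2. Dia Box (s and q), w0
3. not (s and q), w0
4. not q, w0
5. Box (s and q), w1
6. s and q, w1
7. s, w1
8. q, w1
Accessibility: w0Rw0, w0Rw1, w1Rw1
The negation has an open branch (countermodel exists).

No, not valid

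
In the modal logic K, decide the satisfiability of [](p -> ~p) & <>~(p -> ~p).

1. [](p -> ~p) & <>~(p -> ~p), w0
2. [](p -> ~p), w0   [&-rule on 1]
3. <>~(p -> ~p), w0   [&-rule on 1]
4. ~(p -> ~p), w1   [<>-rule on 3: fresh world w1, w0Rw1]
5. p, w1   [~->-rule on 4]
6. p -> ~p, w1   [[]-rule on 2 via w0Rw1]
7. ~p, w1   [->-rule on 6 (branches; this branch)]
Accessibility: w0Rw1
Branch closes: p and ~p both at w1.
(One branch shown.) All branches close.

Unsatisfiable (every branch closes)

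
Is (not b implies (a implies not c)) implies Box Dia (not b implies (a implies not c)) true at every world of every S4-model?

Invalid (countermodel exists)

Tableau for the negation not ((not b implies (a implies not c)) implies Box Dia (not b implies (a implies not c))):
1. not ((not b implies (a implies not c)) implies Box Dia (not b implies (a implies not c))), u
2. not b implies (a implies not c), u
3. not Box Dia (not b implies (a implies not c)), u
4. a implies not c, u
5. not c, u
6. not Dia (not b implies (a implies not c)), v
7. not (not b implies (a implies not c)), v
8. not b, v
9. not (a implies not c), v
10. a, v
11. c, v
Accessibility: uRu, uRv, vRv
The negation has an open branch (countermodel exists).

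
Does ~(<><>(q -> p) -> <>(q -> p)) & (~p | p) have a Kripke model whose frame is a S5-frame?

1. ~(<><>(q -> p) -> <>(q -> p)) & (~p | p), u
2. ~(<><>(q -> p) -> <>(q -> p)), u
3. ~p | p, u
4. <><>(q -> p), u
5. ~<>(q -> p), u
6. ~(q -> p), u
7. q, u
8. ~p, u
9. <>(q -> p), v
10. ~(q -> p), v
11. q, v
12. ~p, v
13. q -> p, w
14. ~(q -> p), w
15. q, w
16. ~p, w
17. p, w
Accessibility: uRu, uRv, uRw, vRu, vRv, vRw, wRu, wRv, wRw
Branch closes: p and ~p both at w.
All branches of the tableau close; one closing branch shown above.

Unsatisfiable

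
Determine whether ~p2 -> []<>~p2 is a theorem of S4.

Not valid

Tableau for the negation ~(~p2 -> []<>~p2):
1. ~(~p2 -> []<>~p2), u
2. ~p2, u
3. ~[]<>~p2, u
4. ~<>~p2, v
5. p2, v
Accessibility: uRu, uRv, vRv
The negation has an open branch (countermodel exists).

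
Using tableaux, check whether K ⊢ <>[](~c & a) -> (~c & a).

No, not valid

Tableau for the negation ~(<>[](~c & a) -> (~c & a)):
1. ~(<>[](~c & a) -> (~c & a)), u
2. <>[](~c & a), u
3. ~(~c & a), u
4. ~a, u
5. [](~c & a), v
Accessibility: uRv
The negation has an open branch (countermodel exists).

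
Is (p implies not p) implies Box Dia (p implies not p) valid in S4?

Invalid (countermodel exists)

Tableau for the negation not ((p implies not p) implies Box Dia (p implies not p)):
1. not ((p implies not p) implies Box Dia (p implies not p)), w0
2. p implies not p, w0   [neg-implies-rule on 1]
3. not Box Dia (p implies not p), w0   [neg-implies-rule on 1]
4. not p, w0   [implies-rule on 2 (branches; this branch)]
5. not Dia (p implies not p), w1   [neg-Box-rule on 3: fresh world w1, w0Rw1]
6. not (p implies not p), w1   [neg-Dia-rule on 5 via w1Rw1]
7. p, w1   [neg-implies-rule on 6]
Accessibility: w0Rw0, w0Rw1, w1Rw1
The negation has an open branch (countermodel exists).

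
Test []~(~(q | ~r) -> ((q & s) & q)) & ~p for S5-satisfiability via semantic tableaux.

Satisfiable (open branch found)

1. []~(~(q | ~r) -> ((q & s) & q)) & ~p, u
2. []~(~(q | ~r) -> ((q & s) & q)), u
3. ~p, u
4. ~(~(q | ~r) -> ((q & s) & q)), u
5. ~(q | ~r), u
6. ~((q & s) & q), u
7. ~q, u
8. r, u
Accessibility: uRu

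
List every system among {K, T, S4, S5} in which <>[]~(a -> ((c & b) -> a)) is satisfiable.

K-tableau for the formula:
1. <>[]~(a -> ((c & b) -> a)), u
2. []~(a -> ((c & b) -> a)), v   [<>-rule on 1: fresh world v, uRv]
Accessibility: uRv
Complete open branch: satisfiable in K.
T-tableau for the formula:
1. <>[]~(a -> ((c & b) -> a)), u
2. []~(a -> ((c & b) -> a)), v   [<>-rule on 1: fresh world v, uRv]
3. ~(a -> ((c & b) -> a)), v   [[]-rule on 2 via vRv]
4. a, v   [~->-rule on 3]
5. ~((c & b) -> a), v   [~->-rule on 3]
6. c & b, v   [~->-rule on 5]
7. ~a, v   [~->-rule on 5]
Accessibility: uRu, uRv, vRv
Branch closes: a and ~a both at v.
Every branch closes (one shown): unsatisfiable in T, hence also in S4, S5 (every S4/S5-frame is a T-frame).

K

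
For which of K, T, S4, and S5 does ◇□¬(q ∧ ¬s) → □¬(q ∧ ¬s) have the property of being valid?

S5

S4-tableau for the negation ¬(◇□¬(q ∧ ¬s) → □¬(q ∧ ¬s)):
1. ¬(◇□¬(q ∧ ¬s) → □¬(q ∧ ¬s)), w0
2. ◇□¬(q ∧ ¬s), w0
3. ¬□¬(q ∧ ¬s), w0
4. □¬(q ∧ ¬s), w1
5. ¬(q ∧ ¬s), w1
6. s, w1
7. q ∧ ¬s, w2
8. q, w2
9. ¬s, w2
Accessibility: w0Rw0, w0Rw1, w0Rw2, w1Rw1, w2Rw2
Complete open branch: countermodel on an S4-frame, so not valid in S4, nor in K, T (the same frame is also a K-frame and a T-frame).
S5-tableau for the negation ¬(◇□¬(q ∧ ¬s) → □¬(q ∧ ¬s)):
1. ¬(◇□¬(q ∧ ¬s) → □¬(q ∧ ¬s)), w0
2. ◇□¬(q ∧ ¬s), w0
3. ¬□¬(q ∧ ¬s), w0
4. □¬(q ∧ ¬s), w1
5. ¬(q ∧ ¬s), w0
6. ¬(q ∧ ¬s), w1
7. s, w0
8. s, w1
9. q ∧ ¬s, w2
10. q, w2
11. ¬s, w2
12. ¬(q ∧ ¬s), w2
13. s, w2
Accessibility: w0Rw0, w0Rw1, w0Rw2, w1Rw0, w1Rw1, w1Rw2, w2Rw0, w2Rw1, w2Rw2
Branch closes: s and ¬s both at w2.
Every branch closes (one shown): valid in S5.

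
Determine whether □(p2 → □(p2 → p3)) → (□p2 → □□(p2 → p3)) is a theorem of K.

Tableau for the negation ¬(□(p2 → □(p2 → p3)) → (□p2 → □□(p2 → p3))):
1. ¬(□(p2 → □(p2 → p3)) → (□p2 → □□(p2 → p3))), u
2. □(p2 → □(p2 → p3)), u   [¬→-rule on 1]
3. ¬(□p2 → □□(p2 → p3)), u   [¬→-rule on 1]
4. □p2, u   [¬→-rule on 3]
5. ¬□□(p2 → p3), u   [¬→-rule on 3]
6. ¬□(p2 → p3), v   [¬□-rule on 5: fresh world v, uRv]
7. p2 → □(p2 → p3), v   [□-rule on 2 via uRv]
8. p2, v   [□-rule on 4 via uRv]
9. □(p2 → p3), v   [→-rule on 7 (branches; this branch)]
10. ¬(p2 → p3), w   [¬□-rule on 6: fresh world w, vRw]
11. p2, w   [¬→-rule on 10]
12. ¬p3, w   [¬→-rule on 10]
13. p2 → p3, w   [□-rule on 9 via vRw]
14. p3, w   [→-rule on 13 (branches; this branch)]
Accessibility: uRv, vRw
Branch closes: p3 and ¬p3 both at w.
All branches of the negation close; one closing branch shown above.

Valid in K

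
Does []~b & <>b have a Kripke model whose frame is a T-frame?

Unsatisfiable

1. []~b & <>b, u
2. []~b, u   [&-rule on 1]
3. <>b, u   [&-rule on 1]
4. ~b, u   [[]-rule on 2 via uRu]
5. b, v   [<>-rule on 3: fresh world v, uRv]
6. ~b, v   [[]-rule on 2 via uRv]
Accessibility: uRu, uRv, vRv
Branch closes: b and ~b both at v.
(One branch shown.) All branches close.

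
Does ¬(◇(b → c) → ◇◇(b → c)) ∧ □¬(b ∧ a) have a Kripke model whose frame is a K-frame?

1. ¬(◇(b → c) → ◇◇(b → c)) ∧ □¬(b ∧ a), u
2. ¬(◇(b → c) → ◇◇(b → c)), u   [∧-rule on 1]
3. □¬(b ∧ a), u   [∧-rule on 1]
4. ◇(b → c), u   [¬→-rule on 2]
5. ¬◇◇(b → c), u   [¬→-rule on 2]
6. b → c, v   [◇-rule on 4: fresh world v, uRv]
7. ¬(b ∧ a), v   [□-rule on 3 via uRv]
8. ¬◇(b → c), v   [¬◇-rule on 5 via uRv]
9. c, v   [→-rule on 6 (branches; this branch)]
10. ¬a, v   [¬∧-rule on 7 (branches; this branch)]
Accessibility: uRv

Yes, satisfiable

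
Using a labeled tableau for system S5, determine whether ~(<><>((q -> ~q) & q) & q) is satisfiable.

Satisfiable

1. ~(<><>((q -> ~q) & q) & q), w0
2. ~q, w0
Accessibility: w0Rw0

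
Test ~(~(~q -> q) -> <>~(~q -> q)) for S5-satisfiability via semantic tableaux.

1. ~(~(~q -> q) -> <>~(~q -> q)), 0
2. ~(~q -> q), 0
3. ~<>~(~q -> q), 0
4. ~q, 0
5. ~q -> q, 0
6. q, 0
Accessibility: 0R0
Branch closes: q and ~q both at 0.
(One branch shown.) All branches close.

Unsatisfiable (every branch closes)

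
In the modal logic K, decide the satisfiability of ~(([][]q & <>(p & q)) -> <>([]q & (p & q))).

1. ~(([][]q & <>(p & q)) -> <>([]q & (p & q))), 0
2. [][]q & <>(p & q), 0   [~->-rule on 1]
3. ~<>([]q & (p & q)), 0   [~->-rule on 1]
4. [][]q, 0   [&-rule on 2]
5. <>(p & q), 0   [&-rule on 2]
6. p & q, 1   [<>-rule on 5: fresh world 1, 0R1]
7. p, 1   [&-rule on 6]
8. q, 1   [&-rule on 6]
9. ~([]q & (p & q)), 1   [~<>-rule on 3 via 0R1]
10. []q, 1   [[]-rule on 4 via 0R1]
11. ~[]q, 1   [~&-rule on 9 (branches; this branch)]
12. ~q, 2   [~[]-rule on 11: fresh world 2, 1R2]
13. q, 2   [[]-rule on 10 via 1R2]
Accessibility: 0R1, 1R2
Branch closes: q and ~q both at 2.
(One branch shown.) All branches close.

Unsatisfiable (every branch closes)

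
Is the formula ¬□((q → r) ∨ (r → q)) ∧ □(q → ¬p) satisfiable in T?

1. ¬□((q → r) ∨ (r → q)) ∧ □(q → ¬p), w0
2. ¬□((q → r) ∨ (r → q)), w0
3. □(q → ¬p), w0
4. q → ¬p, w0
5. ¬p, w0
6. ¬((q → r) ∨ (r → q)), w1
7. ¬(q → r), w1
8. ¬(r → q), w1
9. q, w1
10. ¬r, w1
11. r, w1
12. ¬q, w1
Accessibility: w0Rw0, w0Rw1, w1Rw1
Branch closes: r and ¬r both at w1.
(One branch shown.) All branches close.

No, unsatisfiable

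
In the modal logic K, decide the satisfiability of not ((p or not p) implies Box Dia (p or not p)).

Satisfiable (open branch found)

1. not ((p or not p) implies Box Dia (p or not p)), w0
2. p or not p, w0
3. not Box Dia (p or not p), w0
4. not p, w0
5. not Dia (p or not p), w1
Accessibility: w0Rw1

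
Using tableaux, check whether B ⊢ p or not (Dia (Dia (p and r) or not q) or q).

Tableau for the negation not (p or not (Dia (Dia (p and r) or not q) or q)):
1. not (p or not (Dia (Dia (p and r) or not q) or q)), 0
2. not p, 0
3. Dia (Dia (p and r) or not q) or q, 0
4. q, 0
Accessibility: 0R0
The negation has an open branch (countermodel exists).

No, not valid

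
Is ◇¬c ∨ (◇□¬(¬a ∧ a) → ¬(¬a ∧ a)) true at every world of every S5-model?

Tableau for the negation ¬(◇¬c ∨ (◇□¬(¬a ∧ a) → ¬(¬a ∧ a))):
1. ¬(◇¬c ∨ (◇□¬(¬a ∧ a) → ¬(¬a ∧ a))), w0
2. ¬◇¬c, w0
3. ¬(◇□¬(¬a ∧ a) → ¬(¬a ∧ a)), w0
4. ◇□¬(¬a ∧ a), w0
5. ¬a ∧ a, w0
6. ¬a, w0
7. a, w0
Accessibility: w0Rw0
Branch closes: a and ¬a both at w0.
Every branch of the negation's tableau closes; the branch above is one of them.

Valid in S5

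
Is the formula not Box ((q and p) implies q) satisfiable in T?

1. not Box ((q and p) implies q), 0
2. not ((q and p) implies q), 1   [neg-Box-rule on 1: fresh world 1, 0R1]
3. q and p, 1   [neg-implies-rule on 2]
4. not q, 1   [neg-implies-rule on 2]
5. q, 1   [and-rule on 3]
6. p, 1   [and-rule on 3]
Accessibility: 0R0, 0R1, 1R1
Branch closes: q and not q both at 1.
Every branch closes; the branch above is one of them.

No, unsatisfiable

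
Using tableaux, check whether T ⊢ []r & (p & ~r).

Not valid

Tableau for the negation ~([]r & (p & ~r)):
1. ~([]r & (p & ~r)), u
2. ~(p & ~r), u   [~&-rule on 1 (branches; this branch)]
3. r, u   [~&-rule on 2 (branches; this branch)]
Accessibility: uRu
The negation has an open branch (countermodel exists).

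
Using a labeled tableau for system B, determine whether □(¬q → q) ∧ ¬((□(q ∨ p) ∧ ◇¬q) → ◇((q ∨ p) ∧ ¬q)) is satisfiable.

Unsatisfiable (every branch closes)

1. □(¬q → q) ∧ ¬((□(q ∨ p) ∧ ◇¬q) → ◇((q ∨ p) ∧ ¬q)), u
2. □(¬q → q), u
3. ¬((□(q ∨ p) ∧ ◇¬q) → ◇((q ∨ p) ∧ ¬q)), u
4. □(q ∨ p) ∧ ◇¬q, u
5. ¬◇((q ∨ p) ∧ ¬q), u
6. □(q ∨ p), u
7. ◇¬q, u
8. ¬q → q, u
9. ¬((q ∨ p) ∧ ¬q), u
10. q ∨ p, u
11. q, u
12. p, u
13. ¬q, v
14. ¬q → q, v
15. ¬((q ∨ p) ∧ ¬q), v
16. q ∨ p, v
17. q, v
Accessibility: uRu, uRv, vRu, vRv
Branch closes: q and ¬q both at v.
Every branch closes; the branch above is one of them.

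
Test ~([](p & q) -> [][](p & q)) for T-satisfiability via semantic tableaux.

Satisfiable

1. ~([](p & q) -> [][](p & q)), u
2. [](p & q), u
3. ~[][](p & q), u
4. p & q, u
5. p, u
6. q, u
7. ~[](p & q), v
8. p & q, v
9. p, v
10. q, v
11. ~(p & q), w
12. ~q, w
Accessibility: uRu, uRv, vRv, vRw, wRw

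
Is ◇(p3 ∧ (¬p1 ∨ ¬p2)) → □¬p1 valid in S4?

Invalid (countermodel exists)

Tableau for the negation ¬(◇(p3 ∧ (¬p1 ∨ ¬p2)) → □¬p1):
1. ¬(◇(p3 ∧ (¬p1 ∨ ¬p2)) → □¬p1), 0
2. ◇(p3 ∧ (¬p1 ∨ ¬p2)), 0   [¬→-rule on 1]
3. ¬□¬p1, 0   [¬→-rule on 1]
4. p3 ∧ (¬p1 ∨ ¬p2), 1   [◇-rule on 2: fresh world 1, 0R1]
5. p3, 1   [∧-rule on 4]
6. ¬p1 ∨ ¬p2, 1   [∧-rule on 4]
7. ¬p2, 1   [∨-rule on 6 (branches; this branch)]
8. p1, 2   [¬□-rule on 3: fresh world 2, 0R2]
Accessibility: 0R0, 0R1, 0R2, 1R1, 2R2
The negation has an open branch (countermodel exists).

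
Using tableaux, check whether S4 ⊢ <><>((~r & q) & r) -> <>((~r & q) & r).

Valid

Tableau for the negation ~(<><>((~r & q) & r) -> <>((~r & q) & r)):
1. ~(<><>((~r & q) & r) -> <>((~r & q) & r)), 0
2. <><>((~r & q) & r), 0
3. ~<>((~r & q) & r), 0
4. ~((~r & q) & r), 0
5. ~(~r & q), 0
6. ~q, 0
7. <>((~r & q) & r), 1
8. ~((~r & q) & r), 1
9. ~(~r & q), 1
10. ~q, 1
11. (~r & q) & r, 2
12. ~r & q, 2
13. r, 2
14. ~r, 2
15. q, 2
Accessibility: 0R0, 0R1, 0R2, 1R1, 1R2, 2R2
Branch closes: r and ~r both at 2.
Every branch of the negation's tableau closes; the branch above is one of them.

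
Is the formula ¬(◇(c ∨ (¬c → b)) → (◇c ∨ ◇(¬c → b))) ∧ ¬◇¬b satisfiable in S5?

1. ¬(◇(c ∨ (¬c → b)) → (◇c ∨ ◇(¬c → b))) ∧ ¬◇¬b, u
2. ¬(◇(c ∨ (¬c → b)) → (◇c ∨ ◇(¬c → b))), u
3. ¬◇¬b, u
4. ◇(c ∨ (¬c → b)), u
5. ¬(◇c ∨ ◇(¬c → b)), u
6. ¬◇c, u
7. ¬◇(¬c → b), u
8. b, u
9. ¬c, u
10. ¬(¬c → b), u
11. ¬b, u
Accessibility: uRu
Branch closes: b and ¬b both at u.
All branches of the tableau close; one closing branch shown above.

Unsatisfiable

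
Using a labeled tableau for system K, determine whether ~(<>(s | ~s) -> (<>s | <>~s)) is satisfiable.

1. ~(<>(s | ~s) -> (<>s | <>~s)), u
2. <>(s | ~s), u
3. ~(<>s | <>~s), u
4. ~<>s, u
5. ~<>~s, u
6. s | ~s, v
7. ~s, v
8. s, v
Accessibility: uRv
Branch closes: s and ~s both at v.
All branches of the tableau close; one closing branch shown above.

No, unsatisfiable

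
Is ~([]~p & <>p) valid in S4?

Tableau for the negation []~p & <>p:
1. []~p & <>p, 0
2. []~p, 0   [&-rule on 1]
3. <>p, 0   [&-rule on 1]
4. ~p, 0   [[]-rule on 2 via 0R0]
5. p, 1   [<>-rule on 3: fresh world 1, 0R1]
6. ~p, 1   [[]-rule on 2 via 0R1]
Accessibility: 0R0, 0R1, 1R1
Branch closes: p and ~p both at 1.
All branches of the negation close; one closing branch shown above.

Valid in S4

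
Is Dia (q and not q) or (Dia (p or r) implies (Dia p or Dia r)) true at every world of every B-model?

Valid

Tableau for the negation not (Dia (q and not q) or (Dia (p or r) implies (Dia p or Dia r))):
1. not (Dia (q and not q) or (Dia (p or r) implies (Dia p or Dia r))), w0
2. not Dia (q and not q), w0   [neg-or-rule on 1]
3. not (Dia (p or r) implies (Dia p or Dia r)), w0   [neg-or-rule on 1]
4. Dia (p or r), w0   [neg-implies-rule on 3]
5. not (Dia p or Dia r), w0   [neg-implies-rule on 3]
6. not Dia p, w0   [neg-or-rule on 5]
7. not Dia r, w0   [neg-or-rule on 5]
8. not (q and not q), w0   [neg-Dia-rule on 2 via w0Rw0]
9. not p, w0   [neg-Dia-rule on 6 via w0Rw0]
10. not r, w0   [neg-Dia-rule on 7 via w0Rw0]
11. q, w0   [neg-and-rule on 8 (branches; this branch)]
12. p or r, w1   [Dia-rule on 4: fresh world w1, w0Rw1]
13. not (q and not q), w1   [neg-Dia-rule on 2 via w0Rw1]
14. not p, w1   [neg-Dia-rule on 6 via w0Rw1]
15. not r, w1   [neg-Dia-rule on 7 via w0Rw1]
16. r, w1   [or-rule on 12 (branches; this branch)]
Accessibility: w0Rw0, w0Rw1, w1Rw0, w1Rw1
Branch closes: r and not r both at w1.
All branches of the negation close; one closing branch shown above.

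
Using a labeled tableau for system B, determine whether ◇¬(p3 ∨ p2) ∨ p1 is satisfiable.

Satisfiable

1. ◇¬(p3 ∨ p2) ∨ p1, w0
2. p1, w0
Accessibility: w0Rw0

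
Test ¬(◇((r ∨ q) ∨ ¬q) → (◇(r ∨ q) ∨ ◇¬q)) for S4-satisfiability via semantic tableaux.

Unsatisfiable

1. ¬(◇((r ∨ q) ∨ ¬q) → (◇(r ∨ q) ∨ ◇¬q)), u
2. ◇((r ∨ q) ∨ ¬q), u   [¬→-rule on 1]
3. ¬(◇(r ∨ q) ∨ ◇¬q), u   [¬→-rule on 1]
4. ¬◇(r ∨ q), u   [¬∨-rule on 3]
5. ¬◇¬q, u   [¬∨-rule on 3]
6. ¬(r ∨ q), u   [¬◇-rule on 4 via uRu]
7. ¬r, u   [¬∨-rule on 6]
8. ¬q, u   [¬∨-rule on 6]
9. q, u   [¬◇-rule on 5 via uRu]
Accessibility: uRu
Branch closes: q and ¬q both at u.
Every branch closes; the branch above is one of them.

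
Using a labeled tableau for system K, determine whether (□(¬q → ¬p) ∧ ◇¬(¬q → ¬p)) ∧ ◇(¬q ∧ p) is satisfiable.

1. (□(¬q → ¬p) ∧ ◇¬(¬q → ¬p)) ∧ ◇(¬q ∧ p), w0
2. □(¬q → ¬p) ∧ ◇¬(¬q → ¬p), w0   [∧-rule on 1]
3. ◇(¬q ∧ p), w0   [∧-rule on 1]
4. □(¬q → ¬p), w0   [∧-rule on 2]
5. ◇¬(¬q → ¬p), w0   [∧-rule on 2]
6. ¬q ∧ p, w1   [◇-rule on 3: fresh world w1, w0Rw1]
7. ¬q, w1   [∧-rule on 6]
8. p, w1   [∧-rule on 6]
9. ¬q → ¬p, w1   [□-rule on 4 via w0Rw1]
10. ¬p, w1   [→-rule on 9 (branches; this branch)]
Accessibility: w0Rw1
Branch closes: p and ¬p both at w1.
(One branch shown.) All branches close.

Unsatisfiable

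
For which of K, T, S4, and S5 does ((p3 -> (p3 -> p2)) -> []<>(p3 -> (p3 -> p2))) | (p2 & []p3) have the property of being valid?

S5

S4-tableau for the negation ~(((p3 -> (p3 -> p2)) -> []<>(p3 -> (p3 -> p2))) | (p2 & []p3)):
1. ~(((p3 -> (p3 -> p2)) -> []<>(p3 -> (p3 -> p2))) | (p2 & []p3)), w0
2. ~((p3 -> (p3 -> p2)) -> []<>(p3 -> (p3 -> p2))), w0
3. ~(p2 & []p3), w0
4. p3 -> (p3 -> p2), w0
5. ~[]<>(p3 -> (p3 -> p2)), w0
6. ~[]p3, w0
7. p3 -> p2, w0
8. p2, w0
9. ~<>(p3 -> (p3 -> p2)), w1
10. ~(p3 -> (p3 -> p2)), w1
11. p3, w1
12. ~(p3 -> p2), w1
13. ~p2, w1
14. ~p3, w2
Accessibility: w0Rw0, w0Rw1, w0Rw2, w1Rw1, w2Rw2
Complete open branch: countermodel on an S4-frame, so not valid in S4, nor in K, T (the same frame is also a K-frame and a T-frame).
S5-tableau for the negation ~(((p3 -> (p3 -> p2)) -> []<>(p3 -> (p3 -> p2))) | (p2 & []p3)):
1. ~(((p3 -> (p3 -> p2)) -> []<>(p3 -> (p3 -> p2))) | (p2 & []p3)), w0
2. ~((p3 -> (p3 -> p2)) -> []<>(p3 -> (p3 -> p2))), w0
3. ~(p2 & []p3), w0
4. p3 -> (p3 -> p2), w0
5. ~[]<>(p3 -> (p3 -> p2)), w0
6. ~[]p3, w0
7. p3 -> p2, w0
8. p2, w0
9. ~<>(p3 -> (p3 -> p2)), w1
10. ~(p3 -> (p3 -> p2)), w0
11. p3, w0
12. ~(p3 -> p2), w0
13. ~p2, w0
Accessibility: w0Rw0, w0Rw1, w1Rw0, w1Rw1
Branch closes: p2 and ~p2 both at w0.
Every branch closes (one shown): valid in S5.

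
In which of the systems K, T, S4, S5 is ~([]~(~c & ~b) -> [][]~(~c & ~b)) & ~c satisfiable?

K, T

S4-tableau for the formula:
1. ~([]~(~c & ~b) -> [][]~(~c & ~b)) & ~c, w0
2. ~([]~(~c & ~b) -> [][]~(~c & ~b)), w0   [&-rule on 1]
3. ~c, w0   [&-rule on 1]
4. []~(~c & ~b), w0   [~->-rule on 2]
5. ~[][]~(~c & ~b), w0   [~->-rule on 2]
6. ~(~c & ~b), w0   [[]-rule on 4 via w0Rw0]
7. b, w0   [~&-rule on 6 (branches; this branch)]
8. ~[]~(~c & ~b), w1   [~[]-rule on 5: fresh world w1, w0Rw1]
9. ~(~c & ~b), w1   [[]-rule on 4 via w0Rw1]
10. b, w1   [~&-rule on 9 (branches; this branch)]
11. ~c & ~b, w2   [~[]-rule on 8: fresh world w2, w1Rw2]
12. ~c, w2   [&-rule on 11]
13. ~b, w2   [&-rule on 11]
14. ~(~c & ~b), w2   [[]-rule on 4 via w0Rw2]
15. b, w2   [~&-rule on 14 (branches; this branch)]
Accessibility: w0Rw0, w0Rw1, w0Rw2, w1Rw1, w1Rw2, w2Rw2
Branch closes: b and ~b both at w2.
Every branch closes (one shown): unsatisfiable in S4, hence also in S5 (every S5-frame is an S4-frame).
T-tableau for the formula:
1. ~([]~(~c & ~b) -> [][]~(~c & ~b)) & ~c, w0
2. ~([]~(~c & ~b) -> [][]~(~c & ~b)), w0   [&-rule on 1]
3. ~c, w0   [&-rule on 1]
4. []~(~c & ~b), w0   [~->-rule on 2]
5. ~[][]~(~c & ~b), w0   [~->-rule on 2]
6. ~(~c & ~b), w0   [[]-rule on 4 via w0Rw0]
7. b, w0   [~&-rule on 6 (branches; this branch)]
8. ~[]~(~c & ~b), w1   [~[]-rule on 5: fresh world w1, w0Rw1]
9. ~(~c & ~b), w1   [[]-rule on 4 via w0Rw1]
10. b, w1   [~&-rule on 9 (branches; this branch)]
11. ~c & ~b, w2   [~[]-rule on 8: fresh world w2, w1Rw2]
12. ~c, w2   [&-rule on 11]
13. ~b, w2   [&-rule on 11]
Accessibility: w0Rw0, w0Rw1, w1Rw1, w1Rw2, w2Rw2
Complete open branch: satisfiable in T, hence also in K (this T-model is also a K-model).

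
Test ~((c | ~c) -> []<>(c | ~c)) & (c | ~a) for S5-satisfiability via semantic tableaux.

Unsatisfiable

1. ~((c | ~c) -> []<>(c | ~c)) & (c | ~a), w0
2. ~((c | ~c) -> []<>(c | ~c)), w0   [&-rule on 1]
3. c | ~a, w0   [&-rule on 1]
4. c | ~c, w0   [~->-rule on 2]
5. ~[]<>(c | ~c), w0   [~->-rule on 2]
6. ~a, w0   [|-rule on 3 (branches; this branch)]
7. ~c, w0   [|-rule on 4 (branches; this branch)]
8. ~<>(c | ~c), w1   [~[]-rule on 5: fresh world w1, w0Rw1]
9. ~(c | ~c), w0   [~<>-rule on 8 via w1Rw0]
10. c, w0   [~|-rule on 9]
Accessibility: w0Rw0, w0Rw1, w1Rw0, w1Rw1
Branch closes: c and ~c both at w0.
All branches of the tableau close; one closing branch shown above.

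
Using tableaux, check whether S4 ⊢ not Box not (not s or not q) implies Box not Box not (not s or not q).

Not valid

Tableau for the negation not (not Box not (not s or not q) implies Box not Box not (not s or not q)):
1. not (not Box not (not s or not q) implies Box not Box not (not s or not q)), u
2. not Box not (not s or not q), u   [neg-implies-rule on 1]
3. not Box not Box not (not s or not q), u   [neg-implies-rule on 1]
4. not s or not q, v   [neg-Box-rule on 2: fresh world v, uRv]
5. not q, v   [or-rule on 4 (branches; this branch)]
6. Box not (not s or not q), w   [neg-Box-rule on 3: fresh world w, uRw]
7. not (not s or not q), w   [Box-rule on 6 via wRw]
8. s, w   [neg-or-rule on 7]
9. q, w   [neg-or-rule on 7]
Accessibility: uRu, uRv, uRw, vRv, wRw
The negation has an open branch (countermodel exists).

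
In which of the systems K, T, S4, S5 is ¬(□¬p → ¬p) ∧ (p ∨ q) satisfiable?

K-tableau for the formula:
1. ¬(□¬p → ¬p) ∧ (p ∨ q), 0
2. ¬(□¬p → ¬p), 0
3. p ∨ q, 0
4. □¬p, 0
5. p, 0
6. q, 0
Complete open branch: satisfiable in K.
T-tableau for the formula:
1. ¬(□¬p → ¬p) ∧ (p ∨ q), 0
2. ¬(□¬p → ¬p), 0
3. p ∨ q, 0
4. □¬p, 0
5. p, 0
6. ¬p, 0
Accessibility: 0R0
Branch closes: p and ¬p both at 0.
Every branch closes (one shown): unsatisfiable in T, hence also in S4, S5 (every S4/S5-frame is a T-frame).

K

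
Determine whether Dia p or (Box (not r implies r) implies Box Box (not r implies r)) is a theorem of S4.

Tableau for the negation not (Dia p or (Box (not r implies r) implies Box Box (not r implies r))):
1. not (Dia p or (Box (not r implies r) implies Box Box (not r implies r))), w0
2. not Dia p, w0
3. not (Box (not r implies r) implies Box Box (not r implies r)), w0
4. Box (not r implies r), w0
5. not Box Box (not r implies r), w0
6. not p, w0
7. not r implies r, w0
8. r, w0
9. not Box (not r implies r), w1
10. not p, w1
11. not r implies r, w1
12. r, w1
13. not (not r implies r), w2
14. not r, w2
15. not p, w2
16. not r implies r, w2
17. r, w2
Accessibility: w0Rw0, w0Rw1, w0Rw2, w1Rw1, w1Rw2, w2Rw2
Branch closes: r and not r both at w2.
Every branch of the negation's tableau closes; the branch above is one of them.

Valid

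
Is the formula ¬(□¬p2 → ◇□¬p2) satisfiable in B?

1. ¬(□¬p2 → ◇□¬p2), w0
2. □¬p2, w0
3. ¬◇□¬p2, w0
4. ¬p2, w0
5. ¬□¬p2, w0
6. p2, w1
7. ¬p2, w1
Accessibility: w0Rw0, w0Rw1, w1Rw0, w1Rw1
Branch closes: p2 and ¬p2 both at w1.
(One branch shown.) All branches close.

Unsatisfiable (every branch closes)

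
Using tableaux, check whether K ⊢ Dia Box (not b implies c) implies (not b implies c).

Tableau for the negation not (Dia Box (not b implies c) implies (not b implies c)):
1. not (Dia Box (not b implies c) implies (not b implies c)), w0
2. Dia Box (not b implies c), w0
3. not (not b implies c), w0
4. not b, w0
5. not c, w0
6. Box (not b implies c), w1
Accessibility: w0Rw1
The negation has an open branch (countermodel exists).

Not valid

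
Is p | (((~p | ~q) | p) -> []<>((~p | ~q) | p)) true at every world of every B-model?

Tableau for the negation ~(p | (((~p | ~q) | p) -> []<>((~p | ~q) | p))):
1. ~(p | (((~p | ~q) | p) -> []<>((~p | ~q) | p))), 0
2. ~p, 0   [~|-rule on 1]
3. ~(((~p | ~q) | p) -> []<>((~p | ~q) | p)), 0   [~|-rule on 1]
4. (~p | ~q) | p, 0   [~->-rule on 3]
5. ~[]<>((~p | ~q) | p), 0   [~->-rule on 3]
6. ~p | ~q, 0   [|-rule on 4 (branches; this branch)]
7. ~q, 0   [|-rule on 6 (branches; this branch)]
8. ~<>((~p | ~q) | p), 1   [~[]-rule on 5: fresh world 1, 0R1]
9. ~((~p | ~q) | p), 0   [~<>-rule on 8 via 1R0]
10. ~(~p | ~q), 0   [~|-rule on 9]
11. p, 0   [~|-rule on 10]
12. q, 0   [~|-rule on 10]
Accessibility: 0R0, 0R1, 1R0, 1R1
Branch closes: p and ~p both at 0.
All branches of the negation close; one closing branch shown above.

Valid in B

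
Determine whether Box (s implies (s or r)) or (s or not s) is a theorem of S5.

Valid

Tableau for the negation not (Box (s implies (s or r)) or (s or not s)):
1. not (Box (s implies (s or r)) or (s or not s)), 0
2. not Box (s implies (s or r)), 0
3. not (s or not s), 0
4. not s, 0
5. s, 0
Accessibility: 0R0
Branch closes: s and not s both at 0.
Every branch of the negation's tableau closes; the branch above is one of them.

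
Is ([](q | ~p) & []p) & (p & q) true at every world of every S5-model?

Not valid

Tableau for the negation ~(([](q | ~p) & []p) & (p & q)):
1. ~(([](q | ~p) & []p) & (p & q)), 0
2. ~(p & q), 0
3. ~q, 0
Accessibility: 0R0
The negation has an open branch (countermodel exists).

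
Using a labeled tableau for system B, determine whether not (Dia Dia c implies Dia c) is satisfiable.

1. not (Dia Dia c implies Dia c), w0
2. Dia Dia c, w0   [neg-implies-rule on 1]
3. not Dia c, w0   [neg-implies-rule on 1]
4. not c, w0   [neg-Dia-rule on 3 via w0Rw0]
5. Dia c, w1   [Dia-rule on 2: fresh world w1, w0Rw1]
6. not c, w1   [neg-Dia-rule on 3 via w0Rw1]
7. c, w2   [Dia-rule on 5: fresh world w2, w1Rw2]
Accessibility: w0Rw0, w0Rw1, w1Rw0, w1Rw1, w1Rw2, w2Rw1, w2Rw2

Yes, satisfiable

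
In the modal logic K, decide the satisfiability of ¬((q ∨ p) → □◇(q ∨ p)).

1. ¬((q ∨ p) → □◇(q ∨ p)), w0
2. q ∨ p, w0   [¬→-rule on 1]
3. ¬□◇(q ∨ p), w0   [¬→-rule on 1]
4. p, w0   [∨-rule on 2 (branches; this branch)]
5. ¬◇(q ∨ p), w1   [¬□-rule on 3: fresh world w1, w0Rw1]
Accessibility: w0Rw1

Satisfiable (open branch found)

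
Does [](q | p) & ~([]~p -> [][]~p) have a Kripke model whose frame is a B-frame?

Yes, satisfiable

1. [](q | p) & ~([]~p -> [][]~p), 0
2. [](q | p), 0
3. ~([]~p -> [][]~p), 0
4. []~p, 0
5. ~[][]~p, 0
6. q | p, 0
7. ~p, 0
8. q, 0
9. ~[]~p, 1
10. q | p, 1
11. ~p, 1
12. q, 1
13. p, 2
Accessibility: 0R0, 0R1, 1R0, 1R1, 1R2, 2R1, 2R2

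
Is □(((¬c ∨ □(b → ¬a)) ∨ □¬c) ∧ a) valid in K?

Tableau for the negation ¬□(((¬c ∨ □(b → ¬a)) ∨ □¬c) ∧ a):
1. ¬□(((¬c ∨ □(b → ¬a)) ∨ □¬c) ∧ a), u
2. ¬(((¬c ∨ □(b → ¬a)) ∨ □¬c) ∧ a), v   [¬□-rule on 1: fresh world v, uRv]
3. ¬a, v   [¬∧-rule on 2 (branches; this branch)]
Accessibility: uRv
The negation has an open branch (countermodel exists).

No, not valid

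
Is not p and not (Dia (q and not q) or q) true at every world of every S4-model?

No, not valid

Tableau for the negation not (not p and not (Dia (q and not q) or q)):
1. not (not p and not (Dia (q and not q) or q)), w0
2. Dia (q and not q) or q, w0
3. q, w0
Accessibility: w0Rw0
The negation has an open branch (countermodel exists).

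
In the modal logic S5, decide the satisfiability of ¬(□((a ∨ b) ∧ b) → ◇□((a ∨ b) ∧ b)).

1. ¬(□((a ∨ b) ∧ b) → ◇□((a ∨ b) ∧ b)), w0
2. □((a ∨ b) ∧ b), w0   [¬→-rule on 1]
3. ¬◇□((a ∨ b) ∧ b), w0   [¬→-rule on 1]
4. (a ∨ b) ∧ b, w0   [□-rule on 2 via w0Rw0]
5. a ∨ b, w0   [∧-rule on 4]
6. b, w0   [∧-rule on 4]
7. ¬□((a ∨ b) ∧ b), w0   [¬◇-rule on 3 via w0Rw0]
8. ¬((a ∨ b) ∧ b), w1   [¬□-rule on 7: fresh world w1, w0Rw1]
9. (a ∨ b) ∧ b, w1   [□-rule on 2 via w0Rw1]
10. a ∨ b, w1   [∧-rule on 9]
11. b, w1   [∧-rule on 9]
12. ¬□((a ∨ b) ∧ b), w1   [¬◇-rule on 3 via w0Rw1]
13. ¬(a ∨ b), w1   [¬∧-rule on 8 (branches; this branch)]
14. ¬a, w1   [¬∨-rule on 13]
15. ¬b, w1   [¬∨-rule on 13]
Accessibility: w0Rw0, w0Rw1, w1Rw0, w1Rw1
Branch closes: b and ¬b both at w1.
Every branch closes; the branch above is one of them.

Unsatisfiable (every branch closes)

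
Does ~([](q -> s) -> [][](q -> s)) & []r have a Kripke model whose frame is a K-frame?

Yes, satisfiable

1. ~([](q -> s) -> [][](q -> s)) & []r, 0
2. ~([](q -> s) -> [][](q -> s)), 0
3. []r, 0
4. [](q -> s), 0
5. ~[][](q -> s), 0
6. ~[](q -> s), 1
7. r, 1
8. q -> s, 1
9. s, 1
10. ~(q -> s), 2
11. q, 2
12. ~s, 2
Accessibility: 0R1, 1R2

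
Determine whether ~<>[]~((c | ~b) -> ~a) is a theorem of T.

Tableau for the negation <>[]~((c | ~b) -> ~a):
1. <>[]~((c | ~b) -> ~a), w0
2. []~((c | ~b) -> ~a), w1   [<>-rule on 1: fresh world w1, w0Rw1]
3. ~((c | ~b) -> ~a), w1   [[]-rule on 2 via w1Rw1]
4. c | ~b, w1   [~->-rule on 3]
5. a, w1   [~->-rule on 3]
6. ~b, w1   [|-rule on 4 (branches; this branch)]
Accessibility: w0Rw0, w0Rw1, w1Rw1
The negation has an open branch (countermodel exists).

Not valid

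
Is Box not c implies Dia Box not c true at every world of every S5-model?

Tableau for the negation not (Box not c implies Dia Box not c):
1. not (Box not c implies Dia Box not c), 0
2. Box not c, 0   [neg-implies-rule on 1]
3. not Dia Box not c, 0   [neg-implies-rule on 1]
4. not c, 0   [Box-rule on 2 via 0R0]
5. not Box not c, 0   [neg-Dia-rule on 3 via 0R0]
6. c, 1   [neg-Box-rule on 5: fresh world 1, 0R1]
7. not c, 1   [Box-rule on 2 via 0R1]
Accessibility: 0R0, 0R1, 1R0, 1R1
Branch closes: c and not c both at 1.
All branches of the negation close; one closing branch shown above.

Yes, valid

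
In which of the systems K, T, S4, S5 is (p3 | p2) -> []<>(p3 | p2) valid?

S5

S4-tableau for the negation ~((p3 | p2) -> []<>(p3 | p2)):
1. ~((p3 | p2) -> []<>(p3 | p2)), w0
2. p3 | p2, w0
3. ~[]<>(p3 | p2), w0
4. p2, w0
5. ~<>(p3 | p2), w1
6. ~(p3 | p2), w1
7. ~p3, w1
8. ~p2, w1
Accessibility: w0Rw0, w0Rw1, w1Rw1
Complete open branch: countermodel on an S4-frame, so not valid in S4, nor in K, T (the same frame is also a K-frame and a T-frame).
S5-tableau for the negation ~((p3 | p2) -> []<>(p3 | p2)):
1. ~((p3 | p2) -> []<>(p3 | p2)), w0
2. p3 | p2, w0
3. ~[]<>(p3 | p2), w0
4. p2, w0
5. ~<>(p3 | p2), w1
6. ~(p3 | p2), w0
7. ~p3, w0
8. ~p2, w0
Accessibility: w0Rw0, w0Rw1, w1Rw0, w1Rw1
Branch closes: p2 and ~p2 both at w0.
Every branch closes (one shown): valid in S5.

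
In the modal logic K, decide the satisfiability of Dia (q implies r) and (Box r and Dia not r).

1. Dia (q implies r) and (Box r and Dia not r), u
2. Dia (q implies r), u   [and-rule on 1]
3. Box r and Dia not r, u   [and-rule on 1]
4. Box r, u   [and-rule on 3]
5. Dia not r, u   [and-rule on 3]
6. q implies r, v   [Dia-rule on 2: fresh world v, uRv]
7. r, v   [Box-rule on 4 via uRv]
8. not r, w   [Dia-rule on 5: fresh world w, uRw]
9. r, w   [Box-rule on 4 via uRw]
Accessibility: uRv, uRw
Branch closes: r and not r both at w.
(One branch shown.) All branches close.

Unsatisfiable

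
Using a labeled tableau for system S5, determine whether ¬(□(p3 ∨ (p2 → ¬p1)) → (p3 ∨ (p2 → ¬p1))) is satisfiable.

Unsatisfiable (every branch closes)

1. ¬(□(p3 ∨ (p2 → ¬p1)) → (p3 ∨ (p2 → ¬p1))), u
2. □(p3 ∨ (p2 → ¬p1)), u
3. ¬(p3 ∨ (p2 → ¬p1)), u
4. ¬p3, u
5. ¬(p2 → ¬p1), u
6. p2, u
7. p1, u
8. p3 ∨ (p2 → ¬p1), u
9. p2 → ¬p1, u
10. ¬p1, u
Accessibility: uRu
Branch closes: p1 and ¬p1 both at u.
Every branch closes; the branch above is one of them.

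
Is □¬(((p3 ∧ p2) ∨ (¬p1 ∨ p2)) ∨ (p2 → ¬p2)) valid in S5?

Tableau for the negation ¬□¬(((p3 ∧ p2) ∨ (¬p1 ∨ p2)) ∨ (p2 → ¬p2)):
1. ¬□¬(((p3 ∧ p2) ∨ (¬p1 ∨ p2)) ∨ (p2 → ¬p2)), 0
2. ((p3 ∧ p2) ∨ (¬p1 ∨ p2)) ∨ (p2 → ¬p2), 1
3. p2 → ¬p2, 1
4. ¬p2, 1
Accessibility: 0R0, 0R1, 1R0, 1R1
The negation has an open branch (countermodel exists).

No, not valid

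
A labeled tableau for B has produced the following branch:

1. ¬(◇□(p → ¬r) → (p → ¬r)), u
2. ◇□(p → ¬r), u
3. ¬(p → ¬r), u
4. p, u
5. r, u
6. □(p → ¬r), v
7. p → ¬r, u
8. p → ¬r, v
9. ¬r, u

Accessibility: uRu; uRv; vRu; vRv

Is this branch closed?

Closed

Both r and ¬r appear at u.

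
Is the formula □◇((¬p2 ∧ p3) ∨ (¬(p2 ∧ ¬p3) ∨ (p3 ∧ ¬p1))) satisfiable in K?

Satisfiable

1. □◇((¬p2 ∧ p3) ∨ (¬(p2 ∧ ¬p3) ∨ (p3 ∧ ¬p1))), 0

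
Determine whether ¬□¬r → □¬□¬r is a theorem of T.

No, not valid

Tableau for the negation ¬(¬□¬r → □¬□¬r):
1. ¬(¬□¬r → □¬□¬r), w0
2. ¬□¬r, w0
3. ¬□¬□¬r, w0
4. r, w1
5. □¬r, w2
6. ¬r, w2
Accessibility: w0Rw0, w0Rw1, w0Rw2, w1Rw1, w2Rw2
The negation has an open branch (countermodel exists).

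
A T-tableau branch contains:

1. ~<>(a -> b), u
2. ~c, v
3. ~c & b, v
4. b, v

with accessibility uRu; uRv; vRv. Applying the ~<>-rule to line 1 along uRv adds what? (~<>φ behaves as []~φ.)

~<>φ behaves as []~φ: propagate the negated body to each accessible world.

~(a -> b), v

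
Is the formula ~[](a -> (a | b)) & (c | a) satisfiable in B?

Unsatisfiable (every branch closes)

1. ~[](a -> (a | b)) & (c | a), u
2. ~[](a -> (a | b)), u
3. c | a, u
4. a, u
5. ~(a -> (a | b)), v
6. a, v
7. ~(a | b), v
8. ~a, v
9. ~b, v
Accessibility: uRu, uRv, vRu, vRv
Branch closes: a and ~a both at v.
(One branch shown.) All branches close.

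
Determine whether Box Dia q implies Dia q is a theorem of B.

Tableau for the negation not (Box Dia q implies Dia q):
1. not (Box Dia q implies Dia q), u
2. Box Dia q, u
3. not Dia q, u
4. Dia q, u
5. not q, u
6. q, v
7. Dia q, v
8. not q, v
Accessibility: uRu, uRv, vRu, vRv
Branch closes: q and not q both at v.
Every branch of the negation's tableau closes; the branch above is one of them.

Yes, valid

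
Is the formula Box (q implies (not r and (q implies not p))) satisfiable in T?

1. Box (q implies (not r and (q implies not p))), u
2. q implies (not r and (q implies not p)), u
3. not r and (q implies not p), u
4. not r, u
5. q implies not p, u
6. not p, u
Accessibility: uRu

Satisfiable (open branch found)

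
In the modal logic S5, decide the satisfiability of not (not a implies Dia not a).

No, unsatisfiable

1. not (not a implies Dia not a), u
2. not a, u
3. not Dia not a, u
4. a, u
Accessibility: uRu
Branch closes: a and not a both at u.
Every branch closes; the branch above is one of them.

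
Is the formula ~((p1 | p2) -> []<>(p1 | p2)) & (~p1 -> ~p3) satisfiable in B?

Unsatisfiable

1. ~((p1 | p2) -> []<>(p1 | p2)) & (~p1 -> ~p3), w0
2. ~((p1 | p2) -> []<>(p1 | p2)), w0   [&-rule on 1]
3. ~p1 -> ~p3, w0   [&-rule on 1]
4. p1 | p2, w0   [~->-rule on 2]
5. ~[]<>(p1 | p2), w0   [~->-rule on 2]
6. ~p3, w0   [->-rule on 3 (branches; this branch)]
7. p2, w0   [|-rule on 4 (branches; this branch)]
8. ~<>(p1 | p2), w1   [~[]-rule on 5: fresh world w1, w0Rw1]
9. ~(p1 | p2), w0   [~<>-rule on 8 via w1Rw0]
10. ~p1, w0   [~|-rule on 9]
11. ~p2, w0   [~|-rule on 9]
Accessibility: w0Rw0, w0Rw1, w1Rw0, w1Rw1
Branch closes: p2 and ~p2 both at w0.
All branches of the tableau close; one closing branch shown above.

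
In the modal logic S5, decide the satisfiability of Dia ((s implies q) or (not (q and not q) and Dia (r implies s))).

Satisfiable

1. Dia ((s implies q) or (not (q and not q) and Dia (r implies s))), u
2. (s implies q) or (not (q and not q) and Dia (r implies s)), v   [Dia-rule on 1: fresh world v, uRv]
3. not (q and not q) and Dia (r implies s), v   [or-rule on 2 (branches; this branch)]
4. not (q and not q), v   [and-rule on 3]
5. Dia (r implies s), v   [and-rule on 3]
6. q, v   [neg-and-rule on 4 (branches; this branch)]
7. r implies s, w   [Dia-rule on 5: fresh world w, vRw]
8. s, w   [implies-rule on 7 (branches; this branch)]
Accessibility: uRu, uRv, uRw, vRu, vRv, vRw, wRu, wRv, wRw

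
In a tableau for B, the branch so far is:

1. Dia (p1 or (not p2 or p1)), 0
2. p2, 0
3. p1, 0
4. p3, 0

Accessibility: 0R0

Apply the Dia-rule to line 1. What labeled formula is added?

a fresh world 1 with 0R1, and p1 or (not p2 or p1) at 1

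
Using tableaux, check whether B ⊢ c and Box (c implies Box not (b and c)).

Tableau for the negation not (c and Box (c implies Box not (b and c))):
1. not (c and Box (c implies Box not (b and c))), u
2. not Box (c implies Box not (b and c)), u   [neg-and-rule on 1 (branches; this branch)]
3. not (c implies Box not (b and c)), v   [neg-Box-rule on 2: fresh world v, uRv]
4. c, v   [neg-implies-rule on 3]
5. not Box not (b and c), v   [neg-implies-rule on 3]
6. b and c, w   [neg-Box-rule on 5: fresh world w, vRw]
7. b, w   [and-rule on 6]
8. c, w   [and-rule on 6]
Accessibility: uRu, uRv, vRu, vRv, vRw, wRv, wRw
The negation has an open branch (countermodel exists).

Not valid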